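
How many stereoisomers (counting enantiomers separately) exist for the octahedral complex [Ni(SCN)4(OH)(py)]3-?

An octahedron has six vertices in three trans pairs; every non-trans pair is cis.
The distinct arrangements are (2 in all): OH and py mutually cis; OH and py mutually trans.
Each arrangement has an internal mirror plane or centre of symmetry, so none is chiral.

2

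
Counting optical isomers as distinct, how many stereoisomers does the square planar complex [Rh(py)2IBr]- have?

2

A square has two trans pairs of vertices; adjacent vertices are cis.
Systematic placement gives 2 geometric isomers: py cis; py trans.
Each arrangement has an internal mirror plane or centre of symmetry, so none is chiral.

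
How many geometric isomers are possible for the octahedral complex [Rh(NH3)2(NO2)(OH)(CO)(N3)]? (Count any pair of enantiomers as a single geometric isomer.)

9

Systematic enumeration (placing each ligand type in turn and discarding arrangements equivalent by rotation or reflection) gives 9 geometric isomers.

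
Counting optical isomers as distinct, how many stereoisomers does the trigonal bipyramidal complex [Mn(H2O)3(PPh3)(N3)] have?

A trigonal bipyramid has two axial and three equatorial sites, which are chemically inequivalent.
There are 4 geometric isomers: PPh3 equatorial, N3 equatorial; PPh3 equatorial, N3 axial; PPh3 axial, N3 equatorial; PPh3 axial, N3 axial.
Each arrangement has an internal mirror plane or centre of symmetry, so none is chiral.

4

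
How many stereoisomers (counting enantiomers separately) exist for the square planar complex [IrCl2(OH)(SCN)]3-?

In a square planar complex each vertex has one trans partner and two cis neighbours.
The distinct arrangements are (2 in all): Cl cis; Cl trans.
Each arrangement has an internal mirror plane or centre of symmetry, so none is chiral.

2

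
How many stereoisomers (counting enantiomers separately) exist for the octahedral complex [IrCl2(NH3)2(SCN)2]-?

6

In an octahedral complex each vertex has one trans partner and four cis neighbours.
There are 5 geometric isomers: Cl trans, NH3 trans, SCN trans; Cl trans, NH3 cis, SCN cis; Cl cis, NH3 cis, SCN trans; Cl cis, NH3 cis, SCN cis (chiral); Cl cis, NH3 trans, SCN cis.
One of these lacks any improper symmetry element and so occurs as an enantiomeric pair, giving 5 + 1 = 6 stereoisomers in total.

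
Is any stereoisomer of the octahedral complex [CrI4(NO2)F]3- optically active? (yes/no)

no

In an octahedral complex each vertex has one trans partner and four cis neighbours.
Working through the distinct placements yields 2 geometric isomers: NO2 and F mutually cis; NO2 and F mutually trans.
Each arrangement has an internal mirror plane or centre of symmetry, so none is chiral.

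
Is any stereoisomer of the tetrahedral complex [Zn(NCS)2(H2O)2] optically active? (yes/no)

no

All four vertices of a tetrahedron are equivalent and mutually adjacent, so cis/trans isomerism cannot arise.
Only one geometric arrangement is possible.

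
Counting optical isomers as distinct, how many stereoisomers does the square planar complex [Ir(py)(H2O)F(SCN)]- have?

3

In a square planar complex each vertex has one trans partner and two cis neighbours.
Systematic placement gives 3 geometric isomers: (F/SCN trans, H2O/py trans); (F/py trans, H2O/SCN trans); (F/H2O trans, SCN/py trans).
Each arrangement has an internal mirror plane or centre of symmetry, so none is chiral.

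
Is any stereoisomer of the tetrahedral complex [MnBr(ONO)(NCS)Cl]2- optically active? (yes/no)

yes

Only one geometric arrangement is possible; it has no improper symmetry element, so it exists as a pair of enantiomers (2 stereoisomers).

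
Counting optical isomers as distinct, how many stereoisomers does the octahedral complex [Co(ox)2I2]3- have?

Each ox is bidentate and must span two cis positions.
There are 2 geometric isomers: I trans; I cis (chiral).
One of these lacks any improper symmetry element and so occurs as an enantiomeric pair, giving 2 + 1 = 3 stereoisomers in total.

3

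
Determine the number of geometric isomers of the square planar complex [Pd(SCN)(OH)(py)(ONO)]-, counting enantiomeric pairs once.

3

In a square planar complex each vertex has one trans partner and two cis neighbours.
Working through the distinct placements yields 3 geometric isomers: (OH/SCN trans, ONO/py trans); (OH/py trans, ONO/SCN trans); (OH/ONO trans, SCN/py trans).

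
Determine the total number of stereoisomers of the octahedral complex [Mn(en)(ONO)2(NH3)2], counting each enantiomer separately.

An octahedron has six vertices in three trans pairs; every non-trans pair is cis.
Each en is bidentate and must span two cis positions.
There are 3 geometric isomers: ONO cis, NH3 trans; ONO cis, NH3 cis (chiral); ONO trans, NH3 cis.
One of these lacks any improper symmetry element and so occurs as an enantiomeric pair, giving 3 + 1 = 4 stereoisomers in total.

4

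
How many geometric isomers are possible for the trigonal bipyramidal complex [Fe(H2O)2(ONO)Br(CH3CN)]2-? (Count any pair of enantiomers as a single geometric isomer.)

A trigonal bipyramid has two axial and three equatorial sites, which are chemically inequivalent.
Systematic enumeration (placing each ligand type in turn and discarding arrangements equivalent by rotation or reflection) gives 7 geometric isomers.

7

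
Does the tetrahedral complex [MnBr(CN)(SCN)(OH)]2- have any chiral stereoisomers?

In a tetrahedral complex all four positions are equivalent and every pair of ligands is adjacent — there is no cis/trans distinction.
Only one geometric arrangement is possible; it has no improper symmetry element, so it exists as a pair of enantiomers (2 stereoisomers).

yes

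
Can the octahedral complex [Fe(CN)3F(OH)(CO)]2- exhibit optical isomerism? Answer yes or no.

yes

The six octahedral sites form three mutually perpendicular trans pairs.
Systematic placement gives 4 geometric isomers: CN mer (3 arrangements); CN fac (chiral).
One of these lacks any improper symmetry element and so occurs as an enantiomeric pair, giving 4 + 1 = 5 stereoisomers in total.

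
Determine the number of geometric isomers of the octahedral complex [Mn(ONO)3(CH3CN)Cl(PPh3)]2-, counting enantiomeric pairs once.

An octahedron has six vertices in three trans pairs; every non-trans pair is cis.
The distinct arrangements are (4 in all): ONO mer (3 arrangements); ONO fac (chiral).

4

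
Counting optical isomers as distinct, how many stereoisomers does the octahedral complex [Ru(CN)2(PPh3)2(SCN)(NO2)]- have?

The distinct arrangements are (6 in all): CN trans, PPh3 cis; CN trans, PPh3 trans; CN cis, PPh3 cis (3 arrangements, 2 chiral); CN cis, PPh3 trans.
Of these, 2 lack any improper symmetry element and so occur as enantiomeric pairs, giving 6 + 2 = 8 stereoisomers in total.

8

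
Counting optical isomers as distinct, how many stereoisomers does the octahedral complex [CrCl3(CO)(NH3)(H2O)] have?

5

An octahedron has six vertices in three trans pairs; every non-trans pair is cis.
Systematic placement gives 4 geometric isomers: Cl mer (3 arrangements); Cl fac (chiral).
One of these lacks any improper symmetry element and so occurs as an enantiomeric pair, giving 4 + 1 = 5 stereoisomers in total.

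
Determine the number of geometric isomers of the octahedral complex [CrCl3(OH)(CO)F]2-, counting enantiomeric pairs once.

4

Systematic placement gives 4 geometric isomers: Cl mer (3 arrangements); Cl fac (chiral).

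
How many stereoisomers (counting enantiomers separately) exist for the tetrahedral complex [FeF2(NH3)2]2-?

1

In a tetrahedral complex all four positions are equivalent and every pair of ligands is adjacent — there is no cis/trans distinction.
Only one geometric arrangement is possible.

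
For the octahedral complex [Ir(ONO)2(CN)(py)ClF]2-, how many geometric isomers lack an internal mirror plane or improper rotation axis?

6

In an octahedral complex each vertex has one trans partner and four cis neighbours.
Systematic enumeration (placing each ligand type in turn and discarding arrangements equivalent by rotation or reflection) gives 9 geometric isomers.
Of these, 6 lack any improper symmetry element and so occur as enantiomeric pairs, giving 9 + 6 = 15 stereoisomers in total.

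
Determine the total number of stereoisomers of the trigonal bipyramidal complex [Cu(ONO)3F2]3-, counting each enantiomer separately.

A trigonal bipyramid has two axial and three equatorial sites, which are chemically inequivalent.
Working through the distinct placements yields 3 geometric isomers: F both axial; F one axial, one equatorial; F both equatorial.
Each arrangement has an internal mirror plane or centre of symmetry, so none is chiral.

3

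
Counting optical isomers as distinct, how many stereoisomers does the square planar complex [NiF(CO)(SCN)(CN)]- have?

The distinct arrangements are (3 in all): (CN/F trans, CO/SCN trans); (CN/SCN trans, CO/F trans); (CN/CO trans, F/SCN trans).
Each arrangement has an internal mirror plane or centre of symmetry, so none is chiral.

3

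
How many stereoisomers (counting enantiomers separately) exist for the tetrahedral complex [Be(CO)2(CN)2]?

1

Only one geometric arrangement is possible.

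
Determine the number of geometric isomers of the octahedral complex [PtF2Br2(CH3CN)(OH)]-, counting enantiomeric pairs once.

6

The six octahedral sites form three mutually perpendicular trans pairs.
Systematic placement gives 6 geometric isomers: F cis, Br trans; F trans, Br trans; F cis, Br cis (3 arrangements, 2 chiral); F trans, Br cis.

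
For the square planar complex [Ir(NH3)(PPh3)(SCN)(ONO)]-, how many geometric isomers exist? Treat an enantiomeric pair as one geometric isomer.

A square has two trans pairs of vertices; adjacent vertices are cis.
The distinct arrangements are (3 in all): (NH3/PPh3 trans, ONO/SCN trans); (NH3/SCN trans, ONO/PPh3 trans); (NH3/ONO trans, PPh3/SCN trans).

3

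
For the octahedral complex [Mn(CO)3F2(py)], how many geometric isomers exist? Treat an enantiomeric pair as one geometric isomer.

An octahedron has six vertices in three trans pairs; every non-trans pair is cis.
Working through the distinct placements yields 3 geometric isomers: CO mer, F cis; CO mer, F trans; CO fac, F cis.

3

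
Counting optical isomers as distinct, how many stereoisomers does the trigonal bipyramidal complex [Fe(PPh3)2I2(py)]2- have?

In a trigonal bipyramid the two axial positions differ from the three equatorial ones.
Placing the ligands in turn and identifying arrangements related by rotation or reflection leaves 5 distinct geometric isomers.
One of these lacks any improper symmetry element and so occurs as an enantiomeric pair, giving 5 + 1 = 6 stereoisomers in total.

6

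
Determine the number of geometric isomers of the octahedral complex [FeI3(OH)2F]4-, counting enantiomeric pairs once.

An octahedron has six vertices in three trans pairs; every non-trans pair is cis.
There are 3 geometric isomers: I mer, OH trans; I fac, OH cis; I mer, OH cis.

3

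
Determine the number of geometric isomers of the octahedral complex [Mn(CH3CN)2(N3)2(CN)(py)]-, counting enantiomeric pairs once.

6

Systematic placement gives 6 geometric isomers: CH3CN trans, N3 cis; CH3CN trans, N3 trans; CH3CN cis, N3 cis (3 arrangements, 2 chiral); CH3CN cis, N3 trans.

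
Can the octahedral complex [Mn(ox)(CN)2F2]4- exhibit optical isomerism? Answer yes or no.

yes

An octahedron has six vertices in three trans pairs; every non-trans pair is cis.
Each ox is bidentate and must span two cis positions.
There are 3 geometric isomers: CN trans, F cis; CN cis, F cis (chiral); CN cis, F trans.
One of these lacks any improper symmetry element and so occurs as an enantiomeric pair, giving 3 + 1 = 4 stereoisomers in total.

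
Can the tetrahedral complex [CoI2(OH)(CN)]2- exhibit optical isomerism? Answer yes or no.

In a tetrahedral complex all four positions are equivalent and every pair of ligands is adjacent — there is no cis/trans distinction.
Only one geometric arrangement is possible.

no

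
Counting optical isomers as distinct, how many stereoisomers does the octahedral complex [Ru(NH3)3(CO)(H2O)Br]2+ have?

5

The six octahedral sites form three mutually perpendicular trans pairs.
There are 4 geometric isomers: NH3 mer (3 arrangements); NH3 fac (chiral).
One of these lacks any improper symmetry element and so occurs as an enantiomeric pair, giving 4 + 1 = 5 stereoisomers in total.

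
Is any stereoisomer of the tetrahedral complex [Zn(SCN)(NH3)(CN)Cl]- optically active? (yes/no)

In a tetrahedral complex all four positions are equivalent and every pair of ligands is adjacent — there is no cis/trans distinction.
Only one geometric arrangement is possible; it has no improper symmetry element, so it exists as a pair of enantiomers (2 stereoisomers).

yes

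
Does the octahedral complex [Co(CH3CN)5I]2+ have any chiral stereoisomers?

no

Only one geometric arrangement is possible.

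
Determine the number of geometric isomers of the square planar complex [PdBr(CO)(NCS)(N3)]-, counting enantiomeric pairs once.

In a square planar complex each vertex has one trans partner and two cis neighbours.
Systematic placement gives 3 geometric isomers: (Br/N3 trans, CO/NCS trans); (Br/NCS trans, CO/N3 trans); (Br/CO trans, N3/NCS trans).

3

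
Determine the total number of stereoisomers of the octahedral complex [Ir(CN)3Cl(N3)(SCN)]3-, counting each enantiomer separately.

5

In an octahedral complex each vertex has one trans partner and four cis neighbours.
The distinct arrangements are (4 in all): CN mer (3 arrangements); CN fac (chiral).
One of these lacks any improper symmetry element and so occurs as an enantiomeric pair, giving 4 + 1 = 5 stereoisomers in total.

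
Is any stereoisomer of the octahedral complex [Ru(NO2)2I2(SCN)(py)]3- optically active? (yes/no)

The distinct arrangements are (6 in all): NO2 trans, I trans; NO2 cis, I trans; NO2 cis, I cis (3 arrangements, 2 chiral); NO2 trans, I cis.
Of these, 2 lack any improper symmetry element and so occur as enantiomeric pairs, giving 6 + 2 = 8 stereoisomers in total.

yes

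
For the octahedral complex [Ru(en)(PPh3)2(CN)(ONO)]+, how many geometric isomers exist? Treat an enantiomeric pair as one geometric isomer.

4

In an octahedral complex each vertex has one trans partner and four cis neighbours.
Each en is bidentate and must span two cis positions.
Working through the distinct placements yields 4 geometric isomers: PPh3 cis (3 arrangements, 2 chiral); PPh3 trans.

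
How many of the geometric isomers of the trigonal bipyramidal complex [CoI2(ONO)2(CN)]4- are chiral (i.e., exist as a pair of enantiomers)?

Exhaustive case analysis gives 5 geometric isomers.
One of these lacks any improper symmetry element and so occurs as an enantiomeric pair, giving 5 + 1 = 6 stereoisomers in total.

1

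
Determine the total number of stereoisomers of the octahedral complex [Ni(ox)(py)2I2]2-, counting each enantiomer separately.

4

An octahedron has six vertices in three trans pairs; every non-trans pair is cis.
Each ox is bidentate and must span two cis positions.
Systematic placement gives 3 geometric isomers: py cis, I trans; py trans, I cis; py cis, I cis (chiral).
One of these lacks any improper symmetry element and so occurs as an enantiomeric pair, giving 3 + 1 = 4 stereoisomers in total.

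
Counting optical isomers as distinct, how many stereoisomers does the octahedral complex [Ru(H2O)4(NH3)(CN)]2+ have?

2

The six octahedral sites form three mutually perpendicular trans pairs.
The distinct arrangements are (2 in all): NH3 and CN mutually cis; NH3 and CN mutually trans.
Each arrangement has an internal mirror plane or centre of symmetry, so none is chiral.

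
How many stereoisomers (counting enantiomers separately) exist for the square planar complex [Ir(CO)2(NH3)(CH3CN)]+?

A square has two trans pairs of vertices; adjacent vertices are cis.
There are 2 geometric isomers: CO cis; CO trans.
Each arrangement has an internal mirror plane or centre of symmetry, so none is chiral.

2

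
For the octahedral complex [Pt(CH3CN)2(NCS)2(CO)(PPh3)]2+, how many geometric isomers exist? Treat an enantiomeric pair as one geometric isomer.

6

There are 6 geometric isomers: CH3CN trans, NCS cis; CH3CN trans, NCS trans; CH3CN cis, NCS cis (3 arrangements, 2 chiral); CH3CN cis, NCS trans.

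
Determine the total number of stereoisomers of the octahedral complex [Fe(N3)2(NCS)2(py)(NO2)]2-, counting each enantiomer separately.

8

The six octahedral sites form three mutually perpendicular trans pairs.
The distinct arrangements are (6 in all): N3 trans, NCS trans; N3 trans, NCS cis; N3 cis, NCS cis (3 arrangements, 2 chiral); N3 cis, NCS trans.
Of these, 2 lack any improper symmetry element and so occur as enantiomeric pairs, giving 6 + 2 = 8 stereoisomers in total.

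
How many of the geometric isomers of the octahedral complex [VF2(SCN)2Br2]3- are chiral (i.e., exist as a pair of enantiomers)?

1

The six octahedral sites form three mutually perpendicular trans pairs.
The distinct arrangements are (5 in all): F trans, SCN trans, Br trans; F cis, SCN cis, Br trans; F cis, SCN trans, Br cis; F cis, SCN cis, Br cis (chiral); F trans, SCN cis, Br cis.
One of these lacks any improper symmetry element and so occurs as an enantiomeric pair, giving 5 + 1 = 6 stereoisomers in total.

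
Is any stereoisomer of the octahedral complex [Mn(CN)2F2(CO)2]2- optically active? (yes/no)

In an octahedral complex each vertex has one trans partner and four cis neighbours.
There are 5 geometric isomers: CN trans, F trans, CO trans; CN trans, F cis, CO cis; CN cis, F trans, CO cis; CN cis, F cis, CO cis (chiral); CN cis, F cis, CO trans.
One of these lacks any improper symmetry element and so occurs as an enantiomeric pair, giving 5 + 1 = 6 stereoisomers in total.

yes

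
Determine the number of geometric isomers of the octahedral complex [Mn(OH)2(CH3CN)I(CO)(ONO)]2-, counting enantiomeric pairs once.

The six octahedral sites form three mutually perpendicular trans pairs.
Systematic enumeration (placing each ligand type in turn and discarding arrangements equivalent by rotation or reflection) gives 9 geometric isomers.

9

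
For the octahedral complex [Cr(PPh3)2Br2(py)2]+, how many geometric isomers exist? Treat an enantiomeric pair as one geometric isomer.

5

Working through the distinct placements yields 5 geometric isomers: PPh3 trans, Br trans, py trans; PPh3 cis, Br trans, py cis; PPh3 cis, Br cis, py trans; PPh3 cis, Br cis, py cis (chiral); PPh3 trans, Br cis, py cis.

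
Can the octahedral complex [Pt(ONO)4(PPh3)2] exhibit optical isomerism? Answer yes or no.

no

In an octahedral complex each vertex has one trans partner and four cis neighbours.
The distinct arrangements are (2 in all): PPh3 trans; PPh3 cis.
Each arrangement has an internal mirror plane or centre of symmetry, so none is chiral.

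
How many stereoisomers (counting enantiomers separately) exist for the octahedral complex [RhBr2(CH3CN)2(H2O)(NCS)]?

8

In an octahedral complex each vertex has one trans partner and four cis neighbours.
Working through the distinct placements yields 6 geometric isomers: Br trans, CH3CN trans; Br trans, CH3CN cis; Br cis, CH3CN cis (3 arrangements, 2 chiral); Br cis, CH3CN trans.
Of these, 2 lack any improper symmetry element and so occur as enantiomeric pairs, giving 6 + 2 = 8 stereoisomers in total.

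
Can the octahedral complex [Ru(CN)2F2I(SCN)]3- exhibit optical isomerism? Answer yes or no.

An octahedron has six vertices in three trans pairs; every non-trans pair is cis.
There are 6 geometric isomers: CN trans, F trans; CN trans, F cis; CN cis, F cis (3 arrangements, 2 chiral); CN cis, F trans.
Of these, 2 lack any improper symmetry element and so occur as enantiomeric pairs, giving 6 + 2 = 8 stereoisomers in total.

yes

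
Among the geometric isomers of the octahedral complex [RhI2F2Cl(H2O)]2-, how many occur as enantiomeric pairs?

The six octahedral sites form three mutually perpendicular trans pairs.
Working through the distinct placements yields 6 geometric isomers: I trans, F cis; I cis, F cis (3 arrangements, 2 chiral); I trans, F trans; I cis, F trans.
Of these, 2 lack any improper symmetry element and so occur as enantiomeric pairs, giving 6 + 2 = 8 stereoisomers in total.

2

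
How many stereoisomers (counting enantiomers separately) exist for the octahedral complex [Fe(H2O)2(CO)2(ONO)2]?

6

An octahedron has six vertices in three trans pairs; every non-trans pair is cis.
The distinct arrangements are (5 in all): H2O trans, CO trans, ONO trans; H2O cis, CO trans, ONO cis; H2O cis, CO cis, ONO trans; H2O cis, CO cis, ONO cis (chiral); H2O trans, CO cis, ONO cis.
One of these lacks any improper symmetry element and so occurs as an enantiomeric pair, giving 5 + 1 = 6 stereoisomers in total.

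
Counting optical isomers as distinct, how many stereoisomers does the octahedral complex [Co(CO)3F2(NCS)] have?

In an octahedral complex each vertex has one trans partner and four cis neighbours.
The distinct arrangements are (3 in all): CO mer, F cis; CO mer, F trans; CO fac, F cis.
Each arrangement has an internal mirror plane or centre of symmetry, so none is chiral.

3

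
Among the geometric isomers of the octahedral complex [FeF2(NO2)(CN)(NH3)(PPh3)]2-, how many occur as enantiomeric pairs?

Exhaustive case analysis gives 9 geometric isomers.
Of these, 6 lack any improper symmetry element and so occur as enantiomeric pairs, giving 9 + 6 = 15 stereoisomers in total.

6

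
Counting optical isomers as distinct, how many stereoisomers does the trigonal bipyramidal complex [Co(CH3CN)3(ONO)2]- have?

A trigonal bipyramid has two axial and three equatorial sites, which are chemically inequivalent.
Systematic placement gives 3 geometric isomers: ONO both equatorial; ONO one axial, one equatorial; ONO both axial.
Each arrangement has an internal mirror plane or centre of symmetry, so none is chiral.

3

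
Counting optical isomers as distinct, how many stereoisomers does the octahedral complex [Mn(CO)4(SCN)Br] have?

2

An octahedron has six vertices in three trans pairs; every non-trans pair is cis.
There are 2 geometric isomers: SCN and Br mutually cis; SCN and Br mutually trans.
Each arrangement has an internal mirror plane or centre of symmetry, so none is chiral.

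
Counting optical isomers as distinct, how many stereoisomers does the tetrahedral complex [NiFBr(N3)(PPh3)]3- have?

2

All four vertices of a tetrahedron are equivalent and mutually adjacent, so cis/trans isomerism cannot arise.
Only one geometric arrangement is possible; it has no improper symmetry element, so it exists as a pair of enantiomers (2 stereoisomers).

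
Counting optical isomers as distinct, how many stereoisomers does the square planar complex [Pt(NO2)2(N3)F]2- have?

2

A square has two trans pairs of vertices; adjacent vertices are cis.
Working through the distinct placements yields 2 geometric isomers: NO2 cis; NO2 trans.
Each arrangement has an internal mirror plane or centre of symmetry, so none is chiral.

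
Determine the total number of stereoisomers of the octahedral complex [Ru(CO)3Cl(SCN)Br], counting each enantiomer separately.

The six octahedral sites form three mutually perpendicular trans pairs.
The distinct arrangements are (4 in all): CO mer (3 arrangements); CO fac (chiral).
One of these lacks any improper symmetry element and so occurs as an enantiomeric pair, giving 4 + 1 = 5 stereoisomers in total.

5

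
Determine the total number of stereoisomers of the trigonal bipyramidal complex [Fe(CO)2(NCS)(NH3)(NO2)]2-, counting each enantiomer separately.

A trigonal bipyramid has two axial and three equatorial sites, which are chemically inequivalent.
Systematic enumeration (placing each ligand type in turn and discarding arrangements equivalent by rotation or reflection) gives 7 geometric isomers.
Of these, 3 lack any improper symmetry element and so occur as enantiomeric pairs, giving 7 + 3 = 10 stereoisomers in total.

10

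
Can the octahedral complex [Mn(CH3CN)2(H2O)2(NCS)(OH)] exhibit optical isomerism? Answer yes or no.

An octahedron has six vertices in three trans pairs; every non-trans pair is cis.
Systematic placement gives 6 geometric isomers: CH3CN trans, H2O trans; CH3CN trans, H2O cis; CH3CN cis, H2O cis (3 arrangements, 2 chiral); CH3CN cis, H2O trans.
Of these, 2 lack any improper symmetry element and so occur as enantiomeric pairs, giving 6 + 2 = 8 stereoisomers in total.

yes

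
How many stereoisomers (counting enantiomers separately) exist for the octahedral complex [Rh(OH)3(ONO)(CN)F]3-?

An octahedron has six vertices in three trans pairs; every non-trans pair is cis.
Working through the distinct placements yields 4 geometric isomers: OH mer (3 arrangements); OH fac (chiral).
One of these lacks any improper symmetry element and so occurs as an enantiomeric pair, giving 4 + 1 = 5 stereoisomers in total.

5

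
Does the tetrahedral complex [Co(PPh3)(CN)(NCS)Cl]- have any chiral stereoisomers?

In a tetrahedral complex all four positions are equivalent and every pair of ligands is adjacent — there is no cis/trans distinction.
Only one geometric arrangement is possible; it has no improper symmetry element, so it exists as a pair of enantiomers (2 stereoisomers).

yes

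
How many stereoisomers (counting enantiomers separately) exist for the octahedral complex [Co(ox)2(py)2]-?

The six octahedral sites form three mutually perpendicular trans pairs.
Each ox is bidentate and must span two cis positions.
Working through the distinct placements yields 2 geometric isomers: py trans; py cis (chiral).
One of these lacks any improper symmetry element and so occurs as an enantiomeric pair, giving 2 + 1 = 3 stereoisomers in total.

3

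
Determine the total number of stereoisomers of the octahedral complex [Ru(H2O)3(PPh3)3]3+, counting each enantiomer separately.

2

Systematic placement gives 2 geometric isomers: H2O mer; H2O fac.
Each arrangement has an internal mirror plane or centre of symmetry, so none is chiral.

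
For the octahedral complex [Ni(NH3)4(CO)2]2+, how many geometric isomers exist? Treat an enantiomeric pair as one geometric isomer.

2

In an octahedral complex each vertex has one trans partner and four cis neighbours.
There are 2 geometric isomers: CO trans; CO cis.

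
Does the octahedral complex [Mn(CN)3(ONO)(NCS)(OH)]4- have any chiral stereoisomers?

Working through the distinct placements yields 4 geometric isomers: CN mer (3 arrangements); CN fac (chiral).
One of these lacks any improper symmetry element and so occurs as an enantiomeric pair, giving 4 + 1 = 5 stereoisomers in total.

yes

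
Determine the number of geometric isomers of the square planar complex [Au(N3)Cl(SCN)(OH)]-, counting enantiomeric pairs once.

3

In a square planar complex each vertex has one trans partner and two cis neighbours.
Working through the distinct placements yields 3 geometric isomers: (Cl/OH trans, N3/SCN trans); (Cl/SCN trans, N3/OH trans); (Cl/N3 trans, OH/SCN trans).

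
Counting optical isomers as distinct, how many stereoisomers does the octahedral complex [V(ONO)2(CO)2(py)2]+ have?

The six octahedral sites form three mutually perpendicular trans pairs.
The distinct arrangements are (5 in all): ONO trans, CO trans, py trans; ONO cis, CO trans, py cis; ONO cis, CO cis, py trans; ONO cis, CO cis, py cis (chiral); ONO trans, CO cis, py cis.
One of these lacks any improper symmetry element and so occurs as an enantiomeric pair, giving 5 + 1 = 6 stereoisomers in total.

6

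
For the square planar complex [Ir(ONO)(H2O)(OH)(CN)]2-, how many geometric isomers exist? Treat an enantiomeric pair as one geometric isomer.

A square has two trans pairs of vertices; adjacent vertices are cis.
Systematic placement gives 3 geometric isomers: (CN/OH trans, H2O/ONO trans); (CN/ONO trans, H2O/OH trans); (CN/H2O trans, OH/ONO trans).

3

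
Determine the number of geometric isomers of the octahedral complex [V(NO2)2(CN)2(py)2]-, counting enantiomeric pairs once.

The six octahedral sites form three mutually perpendicular trans pairs.
Systematic placement gives 5 geometric isomers: NO2 trans, CN trans, py trans; NO2 cis, CN trans, py cis; NO2 cis, CN cis, py trans; NO2 cis, CN cis, py cis (chiral); NO2 trans, CN cis, py cis.

5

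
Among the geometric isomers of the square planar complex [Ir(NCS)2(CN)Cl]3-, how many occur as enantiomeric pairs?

The distinct arrangements are (2 in all): NCS cis; NCS trans.
Each arrangement has an internal mirror plane or centre of symmetry, so none is chiral.

0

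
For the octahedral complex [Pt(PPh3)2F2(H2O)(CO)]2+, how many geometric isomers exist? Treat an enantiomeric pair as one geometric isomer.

6

In an octahedral complex each vertex has one trans partner and four cis neighbours.
Systematic placement gives 6 geometric isomers: PPh3 trans, F cis; PPh3 cis, F cis (3 arrangements, 2 chiral); PPh3 trans, F trans; PPh3 cis, F trans.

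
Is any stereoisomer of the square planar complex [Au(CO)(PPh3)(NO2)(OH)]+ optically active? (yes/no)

no

There are 3 geometric isomers: (CO/OH trans, NO2/PPh3 trans); (CO/PPh3 trans, NO2/OH trans); (CO/NO2 trans, OH/PPh3 trans).
Each arrangement has an internal mirror plane or centre of symmetry, so none is chiral.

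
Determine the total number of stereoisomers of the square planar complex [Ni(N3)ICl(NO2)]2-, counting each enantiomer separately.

3

There are 3 geometric isomers: (Cl/N3 trans, I/NO2 trans); (Cl/NO2 trans, I/N3 trans); (Cl/I trans, N3/NO2 trans).
Each arrangement has an internal mirror plane or centre of symmetry, so none is chiral.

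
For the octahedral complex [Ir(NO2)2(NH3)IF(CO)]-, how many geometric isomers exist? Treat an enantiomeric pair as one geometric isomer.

9

An octahedron has six vertices in three trans pairs; every non-trans pair is cis.
Systematic enumeration (placing each ligand type in turn and discarding arrangements equivalent by rotation or reflection) gives 9 geometric isomers.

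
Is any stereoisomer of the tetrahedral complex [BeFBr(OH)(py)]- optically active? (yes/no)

yes

In a tetrahedral complex all four positions are equivalent and every pair of ligands is adjacent — there is no cis/trans distinction.
Only one geometric arrangement is possible; it has no improper symmetry element, so it exists as a pair of enantiomers (2 stereoisomers).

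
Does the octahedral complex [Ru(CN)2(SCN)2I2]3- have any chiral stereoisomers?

yes

An octahedron has six vertices in three trans pairs; every non-trans pair is cis.
Working through the distinct placements yields 5 geometric isomers: CN trans, SCN trans, I trans; CN trans, SCN cis, I cis; CN cis, SCN trans, I cis; CN cis, SCN cis, I cis (chiral); CN cis, SCN cis, I trans.
One of these lacks any improper symmetry element and so occurs as an enantiomeric pair, giving 5 + 1 = 6 stereoisomers in total.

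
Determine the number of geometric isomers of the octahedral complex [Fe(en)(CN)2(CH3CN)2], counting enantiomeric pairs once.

3

The six octahedral sites form three mutually perpendicular trans pairs.
Each en is bidentate and must span two cis positions.
Systematic placement gives 3 geometric isomers: CN cis, CH3CN trans; CN cis, CH3CN cis (chiral); CN trans, CH3CN cis.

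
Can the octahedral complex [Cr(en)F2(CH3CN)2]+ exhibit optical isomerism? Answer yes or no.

The six octahedral sites form three mutually perpendicular trans pairs.
Each en is bidentate and must span two cis positions.
Systematic placement gives 3 geometric isomers: F cis, CH3CN trans; F cis, CH3CN cis (chiral); F trans, CH3CN cis.
One of these lacks any improper symmetry element and so occurs as an enantiomeric pair, giving 3 + 1 = 4 stereoisomers in total.

yes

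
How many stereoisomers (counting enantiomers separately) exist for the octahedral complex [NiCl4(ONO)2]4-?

An octahedron has six vertices in three trans pairs; every non-trans pair is cis.
There are 2 geometric isomers: ONO trans; ONO cis.
Each arrangement has an internal mirror plane or centre of symmetry, so none is chiral.

2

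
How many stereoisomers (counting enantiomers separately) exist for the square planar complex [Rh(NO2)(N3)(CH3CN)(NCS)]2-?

A square has two trans pairs of vertices; adjacent vertices are cis.
Systematic placement gives 3 geometric isomers: (CH3CN/NCS trans, N3/NO2 trans); (CH3CN/NO2 trans, N3/NCS trans); (CH3CN/N3 trans, NCS/NO2 trans).
Each arrangement has an internal mirror plane or centre of symmetry, so none is chiral.

3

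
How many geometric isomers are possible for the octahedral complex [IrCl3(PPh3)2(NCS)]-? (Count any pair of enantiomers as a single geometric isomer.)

The six octahedral sites form three mutually perpendicular trans pairs.
Working through the distinct placements yields 3 geometric isomers: Cl mer, PPh3 trans; Cl mer, PPh3 cis; Cl fac, PPh3 cis.

3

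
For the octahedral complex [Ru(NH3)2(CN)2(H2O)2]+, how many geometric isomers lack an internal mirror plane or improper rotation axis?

The six octahedral sites form three mutually perpendicular trans pairs.
There are 5 geometric isomers: NH3 trans, CN trans, H2O trans; NH3 cis, CN trans, H2O cis; NH3 trans, CN cis, H2O cis; NH3 cis, CN cis, H2O cis (chiral); NH3 cis, CN cis, H2O trans.
One of these lacks any improper symmetry element and so occurs as an enantiomeric pair, giving 5 + 1 = 6 stereoisomers in total.

1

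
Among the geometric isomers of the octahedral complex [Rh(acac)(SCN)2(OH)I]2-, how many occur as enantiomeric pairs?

2

An octahedron has six vertices in three trans pairs; every non-trans pair is cis.
Each acac is bidentate and must span two cis positions.
There are 4 geometric isomers: SCN cis (3 arrangements, 2 chiral); SCN trans.
Of these, 2 lack any improper symmetry element and so occur as enantiomeric pairs, giving 4 + 2 = 6 stereoisomers in total.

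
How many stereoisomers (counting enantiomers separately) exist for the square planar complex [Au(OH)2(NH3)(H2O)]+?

There are 2 geometric isomers: OH cis; OH trans.
Each arrangement has an internal mirror plane or centre of symmetry, so none is chiral.

2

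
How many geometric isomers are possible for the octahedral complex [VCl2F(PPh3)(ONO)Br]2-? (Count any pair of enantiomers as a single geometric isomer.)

9

In an octahedral complex each vertex has one trans partner and four cis neighbours.
Systematic enumeration (placing each ligand type in turn and discarding arrangements equivalent by rotation or reflection) gives 9 geometric isomers.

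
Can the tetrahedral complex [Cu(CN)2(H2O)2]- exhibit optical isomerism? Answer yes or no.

All four vertices of a tetrahedron are equivalent and mutually adjacent, so cis/trans isomerism cannot arise.
Only one geometric arrangement is possible.

no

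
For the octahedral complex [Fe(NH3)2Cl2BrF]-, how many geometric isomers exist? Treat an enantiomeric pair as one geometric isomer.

6

An octahedron has six vertices in three trans pairs; every non-trans pair is cis.
Systematic placement gives 6 geometric isomers: NH3 trans, Cl cis; NH3 cis, Cl cis (3 arrangements, 2 chiral); NH3 trans, Cl trans; NH3 cis, Cl trans.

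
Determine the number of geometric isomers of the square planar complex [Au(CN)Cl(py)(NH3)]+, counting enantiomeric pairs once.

A square has two trans pairs of vertices; adjacent vertices are cis.
Working through the distinct placements yields 3 geometric isomers: (CN/NH3 trans, Cl/py trans); (CN/py trans, Cl/NH3 trans); (CN/Cl trans, NH3/py trans).

3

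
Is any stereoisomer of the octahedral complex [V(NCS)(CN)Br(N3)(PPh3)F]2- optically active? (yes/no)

yes

The six octahedral sites form three mutually perpendicular trans pairs.
Placing the ligands in turn and identifying arrangements related by rotation or reflection leaves 15 distinct geometric isomers.
Of these, 15 lack any improper symmetry element and so occur as enantiomeric pairs, giving 15 + 15 = 30 stereoisomers in total.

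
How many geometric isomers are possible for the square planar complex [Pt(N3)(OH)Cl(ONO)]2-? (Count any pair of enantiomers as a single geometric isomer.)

The distinct arrangements are (3 in all): (Cl/OH trans, N3/ONO trans); (Cl/ONO trans, N3/OH trans); (Cl/N3 trans, OH/ONO trans).

3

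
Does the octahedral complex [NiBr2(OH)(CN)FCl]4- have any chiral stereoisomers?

The six octahedral sites form three mutually perpendicular trans pairs.
Placing the ligands in turn and identifying arrangements related by rotation or reflection leaves 9 distinct geometric isomers.
Of these, 6 lack any improper symmetry element and so occur as enantiomeric pairs, giving 9 + 6 = 15 stereoisomers in total.

yes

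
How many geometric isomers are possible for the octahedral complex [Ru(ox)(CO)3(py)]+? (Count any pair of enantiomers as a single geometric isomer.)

An octahedron has six vertices in three trans pairs; every non-trans pair is cis.
Each ox is bidentate and must span two cis positions.
There are 2 geometric isomers: CO mer; CO fac.

2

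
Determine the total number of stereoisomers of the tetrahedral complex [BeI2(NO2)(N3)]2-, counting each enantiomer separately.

Only one geometric arrangement is possible.

1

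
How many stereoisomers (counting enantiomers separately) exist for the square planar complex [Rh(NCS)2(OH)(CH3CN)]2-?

2

In a square planar complex each vertex has one trans partner and two cis neighbours.
There are 2 geometric isomers: NCS cis; NCS trans.
Each arrangement has an internal mirror plane or centre of symmetry, so none is chiral.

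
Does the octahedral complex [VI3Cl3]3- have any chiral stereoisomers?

no

In an octahedral complex each vertex has one trans partner and four cis neighbours.
There are 2 geometric isomers: I mer; I fac.
Each arrangement has an internal mirror plane or centre of symmetry, so none is chiral.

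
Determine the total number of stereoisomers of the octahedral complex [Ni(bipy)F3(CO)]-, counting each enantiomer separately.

2

In an octahedral complex each vertex has one trans partner and four cis neighbours.
Each bipy is bidentate and must span two cis positions.
There are 2 geometric isomers: F fac; F mer.
Each arrangement has an internal mirror plane or centre of symmetry, so none is chiral.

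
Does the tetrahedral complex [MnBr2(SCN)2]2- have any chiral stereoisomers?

no

All four vertices of a tetrahedron are equivalent and mutually adjacent, so cis/trans isomerism cannot arise.
Only one geometric arrangement is possible.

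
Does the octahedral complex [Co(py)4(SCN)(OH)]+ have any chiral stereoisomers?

no

The six octahedral sites form three mutually perpendicular trans pairs.
There are 2 geometric isomers: SCN and OH mutually trans; SCN and OH mutually cis.
Each arrangement has an internal mirror plane or centre of symmetry, so none is chiral.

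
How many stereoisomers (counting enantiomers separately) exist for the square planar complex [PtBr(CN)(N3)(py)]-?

In a square planar complex each vertex has one trans partner and two cis neighbours.
Systematic placement gives 3 geometric isomers: (Br/N3 trans, CN/py trans); (Br/py trans, CN/N3 trans); (Br/CN trans, N3/py trans).
Each arrangement has an internal mirror plane or centre of symmetry, so none is chiral.

3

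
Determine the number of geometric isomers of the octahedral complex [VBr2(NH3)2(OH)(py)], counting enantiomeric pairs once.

In an octahedral complex each vertex has one trans partner and four cis neighbours.
Systematic placement gives 6 geometric isomers: Br trans, NH3 trans; Br trans, NH3 cis; Br cis, NH3 cis (3 arrangements, 2 chiral); Br cis, NH3 trans.

6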